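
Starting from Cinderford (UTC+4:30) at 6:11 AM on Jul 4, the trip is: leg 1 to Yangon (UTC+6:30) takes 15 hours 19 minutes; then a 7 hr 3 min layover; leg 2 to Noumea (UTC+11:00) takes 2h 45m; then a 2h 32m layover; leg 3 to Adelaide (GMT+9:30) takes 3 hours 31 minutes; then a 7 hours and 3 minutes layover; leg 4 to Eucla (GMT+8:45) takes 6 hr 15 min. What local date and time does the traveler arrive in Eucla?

6:54 AM on Jul 6

Convert departure to UTC: 6:11 AM − 4:30 = 1:41 AM UTC on Jul 4.
Add 15 hours 19 minutes leg 1 → 5:00 PM UTC.
Add 7 hours and 3 minutes layover in Yangon → 12:03 AM UTC (Jul 5).
Add 2 hours 45 minutes leg 2 → 2:48 AM UTC.
Add 2 hours and 32 minutes layover in Noumea → 5:20 AM UTC.
Add 3 hours 31 minutes leg 3 → 8:51 AM UTC.
Add 7 hours and 3 minutes layover in Adelaide → 3:54 PM UTC.
Add 6 hours and 15 minutes leg 4 → 10:09 PM UTC.
Eucla is UTC+8:45, so local arrival = 10:09 PM + 8:45 = 6:54 AM on Jul 6.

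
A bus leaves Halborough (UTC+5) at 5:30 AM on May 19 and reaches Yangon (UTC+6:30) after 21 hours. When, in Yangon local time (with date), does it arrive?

Convert departure to UTC: 5:30 AM − 5:00 = 12:30 AM UTC on May 19.
Add 21 hours travel time → 9:30 PM UTC.
Yangon is UTC+6:30, so local arrival = 9:30 PM + 6:30 = 4:00 AM on May 20.

4:00 AM on May 20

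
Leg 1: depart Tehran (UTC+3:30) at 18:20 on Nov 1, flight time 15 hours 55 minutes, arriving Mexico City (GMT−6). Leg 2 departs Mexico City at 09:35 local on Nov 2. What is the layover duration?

Convert departure to UTC: 18:20 − 3:30 = 14:50 UTC on Nov 1.
Add 15 hours 55 minutes flight time → 06:45 UTC (Nov 2).
Mexico City is UTC−6:00, so local arrival = 06:45 − 6:00 = 00:45 on Nov 2.
Layover = 09:35 − 00:45 = 8 hours 50 minutes.

8 hours 50 minutes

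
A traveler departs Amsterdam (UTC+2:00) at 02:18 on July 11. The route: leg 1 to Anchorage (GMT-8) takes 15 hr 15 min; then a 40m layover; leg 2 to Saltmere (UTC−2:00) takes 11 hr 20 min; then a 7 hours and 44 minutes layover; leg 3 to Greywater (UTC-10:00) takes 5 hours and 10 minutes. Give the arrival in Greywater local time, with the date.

06:27 on Jul 12

Convert departure to UTC: 02:18 − 2:00 = 00:18 UTC on Jul 11.
Add 15 hours 15 minutes leg 1 → 15:33 UTC.
Add 40 minutes layover in Anchorage → 16:13 UTC.
Add 11 hours 20 minutes leg 2 → 03:33 UTC (Jul 12).
Add 7 hours 44 minutes layover in Saltmere → 11:17 UTC.
Add 5 hours and 10 minutes leg 3 → 16:27 UTC.
Greywater is UTC−10:00, so local arrival = 16:27 − 10:00 = 06:27 on Jul 12.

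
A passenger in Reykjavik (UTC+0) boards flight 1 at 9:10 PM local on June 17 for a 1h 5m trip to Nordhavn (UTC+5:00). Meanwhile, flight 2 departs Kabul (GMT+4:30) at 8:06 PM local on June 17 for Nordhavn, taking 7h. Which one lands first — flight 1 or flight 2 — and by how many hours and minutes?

Flight 1 departs at 9:10 PM UTC (Jun 17).
+1 hour 5 minutes → arrive 10:15 PM UTC on Jun 17.
Flight 2 in UTC: 8:06 PM − 4:30 = 3:36 PM on Jun 17.
+7 hours → arrive 10:36 PM UTC on Jun 17.
Flight 1 lands earlier by 21 minutes.

the first, by 21 minutes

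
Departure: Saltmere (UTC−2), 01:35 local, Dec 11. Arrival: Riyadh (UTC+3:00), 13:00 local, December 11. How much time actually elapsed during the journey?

6 hours 25 minutes

Departure in UTC: 01:35 + 2:00 = 03:35 on Dec 11.
Arrival in UTC: 13:00 − 3:00 = 10:00 on Dec 11.
Elapsed = 10:00 − 03:35 = 6 hours 25 minutes.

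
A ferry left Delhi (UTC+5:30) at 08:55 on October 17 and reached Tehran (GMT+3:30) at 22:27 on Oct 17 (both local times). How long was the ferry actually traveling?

Tehran is 2:00 behind Delhi.
Clock-face elapsed time (ignoring zones) is 13 hours 32 minutes.
Actual elapsed = 13 hours 32 minutes + 2:00 = 15 hours 32 minutes.

15 hours 32 minutes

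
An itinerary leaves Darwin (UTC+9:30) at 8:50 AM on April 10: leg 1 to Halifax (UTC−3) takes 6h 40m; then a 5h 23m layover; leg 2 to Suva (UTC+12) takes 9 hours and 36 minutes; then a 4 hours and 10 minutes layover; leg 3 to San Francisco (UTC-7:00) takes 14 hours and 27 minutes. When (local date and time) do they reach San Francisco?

Convert departure to UTC: 8:50 AM − 9:30 = 11:20 PM UTC on Apr 9.
Add 6 hours and 40 minutes leg 1 → 6:00 AM UTC (Apr 10).
Add 5 hours and 23 minutes layover in Halifax → 11:23 AM UTC.
Add 9 hours 36 minutes leg 2 → 8:59 PM UTC.
Add 4 hours and 10 minutes layover in Suva → 1:09 AM UTC (Apr 11).
Add 14 hours and 27 minutes leg 3 → 3:36 PM UTC.
San Francisco is UTC−7:00, so local arrival = 3:36 PM − 7:00 = 8:36 AM on Apr 11.

8:36 AM on April 11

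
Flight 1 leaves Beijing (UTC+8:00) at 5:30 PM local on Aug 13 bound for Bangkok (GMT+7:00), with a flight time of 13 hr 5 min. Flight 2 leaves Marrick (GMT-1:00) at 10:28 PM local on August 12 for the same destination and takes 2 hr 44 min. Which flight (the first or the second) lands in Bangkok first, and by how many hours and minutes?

the second, by 20 hours 23 minutes

Flight 1 in UTC: 5:30 PM − 8:00 = 9:30 AM on Aug 13.
+13 hours and 5 minutes → arrive 10:35 PM UTC on Aug 13.
Flight 2 in UTC: 10:28 PM + 1:00 = 11:28 PM on Aug 12.
+2 hours and 44 minutes → arrive 2:12 AM UTC on Aug 13.
Flight 2 lands earlier by 20 hours 23 minutes.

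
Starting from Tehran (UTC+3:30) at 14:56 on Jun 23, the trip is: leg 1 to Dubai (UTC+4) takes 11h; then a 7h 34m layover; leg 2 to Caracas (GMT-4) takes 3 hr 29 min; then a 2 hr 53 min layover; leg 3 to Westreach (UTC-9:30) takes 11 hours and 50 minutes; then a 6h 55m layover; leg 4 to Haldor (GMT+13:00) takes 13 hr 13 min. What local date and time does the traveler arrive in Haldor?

09:20 on June 26

Convert departure to UTC: 14:56 − 3:30 = 11:26 UTC on Jun 23.
Add 11 hours leg 1 → 22:26 UTC.
Add 7 hours and 34 minutes layover in Dubai → 06:00 UTC (Jun 24).
Add 3 hours 29 minutes leg 2 → 09:29 UTC.
Add 2 hours and 53 minutes layover in Caracas → 12:22 UTC.
Add 11 hours 50 minutes leg 3 → 00:12 UTC (Jun 25).
Add 6 hours and 55 minutes layover in Westreach → 07:07 UTC.
Add 13 hours 13 minutes leg 4 → 20:20 UTC.
Haldor is UTC+13:00, so local arrival = 20:20 + 13:00 = 09:20 on Jun 26.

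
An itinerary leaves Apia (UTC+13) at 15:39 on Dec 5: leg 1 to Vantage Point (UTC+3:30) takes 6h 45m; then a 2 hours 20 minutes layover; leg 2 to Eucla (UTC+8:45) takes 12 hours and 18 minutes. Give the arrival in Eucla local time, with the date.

08:47 on Dec 6

Convert departure to UTC: 15:39 − 13:00 = 02:39 UTC on Dec 5.
Add 6 hours and 45 minutes leg 1 → 09:24 UTC.
Add 2 hours 20 minutes layover in Vantage Point → 11:44 UTC.
Add 12 hours 18 minutes leg 2 → 00:02 UTC (Dec 6).
Eucla is UTC+8:45, so local arrival = 00:02 + 8:45 = 08:47 on Dec 6.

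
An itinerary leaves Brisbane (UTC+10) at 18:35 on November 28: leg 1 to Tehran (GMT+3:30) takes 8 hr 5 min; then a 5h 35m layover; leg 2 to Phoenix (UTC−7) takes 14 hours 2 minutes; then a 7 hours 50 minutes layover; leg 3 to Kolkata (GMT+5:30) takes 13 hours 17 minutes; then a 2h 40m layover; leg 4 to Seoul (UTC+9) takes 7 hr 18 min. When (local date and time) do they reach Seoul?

Convert departure to UTC: 18:35 − 10:00 = 08:35 UTC on Nov 28.
Add 8 hours 5 minutes leg 1 → 16:40 UTC.
Add 5 hours 35 minutes layover in Tehran → 22:15 UTC.
Add 14 hours 2 minutes leg 2 → 12:17 UTC (Nov 29).
Add 7 hours 50 minutes layover in Phoenix → 20:07 UTC.
Add 13 hours 17 minutes leg 3 → 09:24 UTC (Nov 30).
Add 2 hours 40 minutes layover in Kolkata → 12:04 UTC.
Add 7 hours and 18 minutes leg 4 → 19:22 UTC.
Seoul is UTC+9:00, so local arrival = 19:22 + 9:00 = 04:22 on Dec 1.

04:22 on Dec 1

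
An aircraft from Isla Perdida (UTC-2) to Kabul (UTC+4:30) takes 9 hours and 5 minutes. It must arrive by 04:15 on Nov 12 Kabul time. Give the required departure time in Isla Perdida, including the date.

12:40 on Nov 11

Target arrival in UTC: 04:15 − 4:30 = 23:45 on Nov 11.
Subtract 9 hours and 5 minutes → departure 14:40 UTC on Nov 11.
Isla Perdida is UTC−2:00: 14:40 − 2:00 = 12:40 on Nov 11.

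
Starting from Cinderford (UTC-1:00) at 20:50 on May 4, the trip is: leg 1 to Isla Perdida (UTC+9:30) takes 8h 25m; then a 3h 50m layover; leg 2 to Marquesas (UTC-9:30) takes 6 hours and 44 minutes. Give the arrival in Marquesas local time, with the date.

07:19 on May 5

Convert departure to UTC: 20:50 + 1:00 = 21:50 UTC on May 4.
Add 8 hours and 25 minutes leg 1 → 06:15 UTC (May 5).
Add 3 hours and 50 minutes layover in Isla Perdida → 10:05 UTC.
Add 6 hours and 44 minutes leg 2 → 16:49 UTC.
Marquesas is UTC−9:30, so local arrival = 16:49 − 9:30 = 07:19 on May 5.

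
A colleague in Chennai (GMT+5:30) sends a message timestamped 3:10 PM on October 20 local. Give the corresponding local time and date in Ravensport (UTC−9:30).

12:10 AM on Oct 20

In UTC: 3:10 PM − 5:30 = 9:40 AM on Oct 20.
Ravensport is UTC−9:30: 9:40 AM − 9:30 = 12:10 AM on Oct 20.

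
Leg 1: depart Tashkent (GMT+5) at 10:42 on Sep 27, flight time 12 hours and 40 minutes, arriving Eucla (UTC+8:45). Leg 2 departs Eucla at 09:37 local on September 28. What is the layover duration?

6 hours 30 minutes

Convert departure to UTC: 10:42 − 5:00 = 05:42 UTC on Sep 27.
Add 12 hours 40 minutes flight time → 18:22 UTC.
Eucla is UTC+8:45, so local arrival = 18:22 + 8:45 = 03:07 on Sep 28.
Layover = 09:37 − 03:07 = 6 hours 30 minutes.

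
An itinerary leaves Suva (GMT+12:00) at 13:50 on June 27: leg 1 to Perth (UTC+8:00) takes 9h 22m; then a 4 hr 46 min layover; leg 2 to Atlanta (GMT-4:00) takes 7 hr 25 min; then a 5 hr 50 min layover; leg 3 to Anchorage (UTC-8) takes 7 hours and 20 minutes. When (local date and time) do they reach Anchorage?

Convert departure to UTC: 13:50 − 12:00 = 01:50 UTC on Jun 27.
Add 9 hours and 22 minutes leg 1 → 11:12 UTC.
Add 4 hours and 46 minutes layover in Perth → 15:58 UTC.
Add 7 hours and 25 minutes leg 2 → 23:23 UTC.
Add 5 hours 50 minutes layover in Atlanta → 05:13 UTC (Jun 28).
Add 7 hours 20 minutes leg 3 → 12:33 UTC.
Anchorage is UTC−8:00, so local arrival = 12:33 − 8:00 = 04:33 on Jun 28.

04:33 on Jun 28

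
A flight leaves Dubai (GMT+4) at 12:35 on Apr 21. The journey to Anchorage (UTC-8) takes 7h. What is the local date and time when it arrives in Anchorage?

07:35 on April 21

Convert departure to UTC: 12:35 − 4:00 = 08:35 UTC on Apr 21.
Add 7 hours travel time → 15:35 UTC.
Anchorage is UTC−8:00, so local arrival = 15:35 − 8:00 = 07:35 on Apr 21.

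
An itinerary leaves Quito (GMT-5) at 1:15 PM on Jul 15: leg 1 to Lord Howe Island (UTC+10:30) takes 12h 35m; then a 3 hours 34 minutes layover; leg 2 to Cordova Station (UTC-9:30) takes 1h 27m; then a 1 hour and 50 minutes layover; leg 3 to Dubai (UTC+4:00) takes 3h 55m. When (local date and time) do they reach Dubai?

Convert departure to UTC: 1:15 PM + 5:00 = 6:15 PM UTC on Jul 15.
Add 12 hours 35 minutes leg 1 → 6:50 AM UTC (Jul 16).
Add 3 hours and 34 minutes layover in Lord Howe Island → 10:24 AM UTC.
Add 1 hour 27 minutes leg 2 → 11:51 AM UTC.
Add 1 hour 50 minutes layover in Cordova Station → 1:41 PM UTC.
Add 3 hours 55 minutes leg 3 → 5:36 PM UTC.
Dubai is UTC+4:00, so local arrival = 5:36 PM + 4:00 = 9:36 PM on Jul 16.

9:36 PM on July 16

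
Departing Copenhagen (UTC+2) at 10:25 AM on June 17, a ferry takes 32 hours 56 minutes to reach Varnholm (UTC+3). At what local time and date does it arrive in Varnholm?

8:21 PM on Jun 18

Convert departure to UTC: 10:25 AM − 2:00 = 8:25 AM UTC on Jun 17.
Add 32 hours and 56 minutes travel time → 5:21 PM UTC (Jun 18).
Varnholm is UTC+3:00, so local arrival = 5:21 PM + 3:00 = 8:21 PM on Jun 18.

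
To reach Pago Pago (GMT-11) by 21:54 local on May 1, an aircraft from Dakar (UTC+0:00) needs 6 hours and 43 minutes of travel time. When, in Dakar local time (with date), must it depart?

02:11 on May 2

Target arrival in UTC: 21:54 + 11:00 = 08:54 on May 2.
Subtract 6 hours and 43 minutes → departure 02:11 UTC on May 2.
Dakar is UTC+0, so departure is 02:11 on May 2.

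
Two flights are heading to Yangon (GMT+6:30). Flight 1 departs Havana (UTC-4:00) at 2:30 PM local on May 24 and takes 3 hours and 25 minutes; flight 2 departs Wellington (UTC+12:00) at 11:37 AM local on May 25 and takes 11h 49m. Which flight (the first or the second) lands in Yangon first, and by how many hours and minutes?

Flight 1 in UTC: 2:30 PM + 4:00 = 6:30 PM on May 24.
+3 hours and 25 minutes → arrive 9:55 PM UTC on May 24.
Flight 2 in UTC: 11:37 AM − 12:00 = 11:37 PM on May 24.
+11 hours 49 minutes → arrive 11:26 AM UTC on May 25.
Flight 1 lands earlier by 13 hours 31 minutes.

the first, by 13 hours 31 minutes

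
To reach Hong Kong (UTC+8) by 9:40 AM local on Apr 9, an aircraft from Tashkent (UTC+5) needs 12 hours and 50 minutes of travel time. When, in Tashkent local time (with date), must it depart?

5:50 PM on April 8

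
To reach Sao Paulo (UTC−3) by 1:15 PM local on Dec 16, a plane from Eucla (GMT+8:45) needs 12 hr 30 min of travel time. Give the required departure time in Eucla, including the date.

Target arrival in UTC: 1:15 PM + 3:00 = 4:15 PM on Dec 16.
Subtract 12 hours and 30 minutes → departure 3:45 AM UTC on Dec 16.
Eucla is UTC+8:45: 3:45 AM + 8:45 = 12:30 PM on Dec 16.

12:30 PM on Dec 16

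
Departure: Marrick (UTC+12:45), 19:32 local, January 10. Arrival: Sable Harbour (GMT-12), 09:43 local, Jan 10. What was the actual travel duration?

Sable Harbour is 24:45 behind Marrick.
Clock-face elapsed time (ignoring zones) is −9 hours 49 minutes.
Actual elapsed = −9 hours 49 minutes + 24:45 = 14 hours 56 minutes.

14 hours 56 minutes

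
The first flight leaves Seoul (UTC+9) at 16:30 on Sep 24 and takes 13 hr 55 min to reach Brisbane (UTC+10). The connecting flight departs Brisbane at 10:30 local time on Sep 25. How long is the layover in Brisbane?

3 hours 5 minutes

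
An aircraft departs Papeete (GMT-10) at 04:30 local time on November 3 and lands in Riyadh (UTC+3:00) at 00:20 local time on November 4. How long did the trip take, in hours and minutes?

6 hours 50 minutes

Riyadh is 13:00 ahead of Papeete.
Clock-face elapsed time (ignoring zones) is 19 hours 50 minutes.
Actual elapsed = 19 hours 50 minutes − 13:00 = 6 hours 50 minutes.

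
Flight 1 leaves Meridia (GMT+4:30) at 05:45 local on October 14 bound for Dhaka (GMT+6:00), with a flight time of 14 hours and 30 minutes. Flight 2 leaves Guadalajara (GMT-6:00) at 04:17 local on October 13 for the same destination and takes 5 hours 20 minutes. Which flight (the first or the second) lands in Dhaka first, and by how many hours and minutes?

the second, by 24 hours 8 minutes

Flight 1 in UTC: 05:45 − 4:30 = 01:15 on Oct 14.
+14 hours and 30 minutes → arrive 15:45 UTC on Oct 14.
Flight 2 in UTC: 04:17 + 6:00 = 10:17 on Oct 13.
+5 hours 20 minutes → arrive 15:37 UTC on Oct 13.
Flight 2 lands earlier by 24 hours 8 minutes.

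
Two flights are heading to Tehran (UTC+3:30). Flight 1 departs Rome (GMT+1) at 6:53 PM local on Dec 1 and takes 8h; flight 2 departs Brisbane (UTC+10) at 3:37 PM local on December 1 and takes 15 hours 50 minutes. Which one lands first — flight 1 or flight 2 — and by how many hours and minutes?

Flight 1 in UTC: 6:53 PM − 1:00 = 5:53 PM on Dec 1.
+8 hours → arrive 1:53 AM UTC on Dec 2.
Flight 2 in UTC: 3:37 PM − 10:00 = 5:37 AM on Dec 1.
+15 hours 50 minutes → arrive 9:27 PM UTC on Dec 1.
Flight 2 lands earlier by 4 hours 26 minutes.

the second, by 4 hours 26 minutes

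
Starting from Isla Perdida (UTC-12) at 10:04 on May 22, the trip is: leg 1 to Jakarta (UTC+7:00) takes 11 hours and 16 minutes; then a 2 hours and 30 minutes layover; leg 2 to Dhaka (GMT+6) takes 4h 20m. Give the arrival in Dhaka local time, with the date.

22:10 on May 23

Convert departure to UTC: 10:04 + 12:00 = 22:04 UTC on May 22.
Add 11 hours and 16 minutes leg 1 → 09:20 UTC (May 23).
Add 2 hours 30 minutes layover in Jakarta → 11:50 UTC.
Add 4 hours 20 minutes leg 2 → 16:10 UTC.
Dhaka is UTC+6:00, so local arrival = 16:10 + 6:00 = 22:10 on May 23.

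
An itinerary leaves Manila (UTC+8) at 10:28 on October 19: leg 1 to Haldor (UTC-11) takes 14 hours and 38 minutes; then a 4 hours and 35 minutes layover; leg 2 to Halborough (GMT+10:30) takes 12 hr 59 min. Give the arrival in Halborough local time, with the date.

21:10 on October 20

Convert departure to UTC: 10:28 − 8:00 = 02:28 UTC on Oct 19.
Add 14 hours and 38 minutes leg 1 → 17:06 UTC.
Add 4 hours and 35 minutes layover in Haldor → 21:41 UTC.
Add 12 hours 59 minutes leg 2 → 10:40 UTC (Oct 20).
Halborough is UTC+10:30, so local arrival = 10:40 + 10:30 = 21:10 on Oct 20.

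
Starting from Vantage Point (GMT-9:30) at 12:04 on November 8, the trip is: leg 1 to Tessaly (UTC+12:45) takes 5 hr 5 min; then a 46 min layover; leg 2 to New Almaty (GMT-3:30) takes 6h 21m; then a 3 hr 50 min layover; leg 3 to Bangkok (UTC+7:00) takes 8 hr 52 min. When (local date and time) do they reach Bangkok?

05:28 on Nov 10

Convert departure to UTC: 12:04 + 9:30 = 21:34 UTC on Nov 8.
Add 5 hours 5 minutes leg 1 → 02:39 UTC (Nov 9).
Add 46 minutes layover in Tessaly → 03:25 UTC.
Add 6 hours and 21 minutes leg 2 → 09:46 UTC.
Add 3 hours 50 minutes layover in New Almaty → 13:36 UTC.
Add 8 hours and 52 minutes leg 3 → 22:28 UTC.
Bangkok is UTC+7:00, so local arrival = 22:28 + 7:00 = 05:28 on Nov 10.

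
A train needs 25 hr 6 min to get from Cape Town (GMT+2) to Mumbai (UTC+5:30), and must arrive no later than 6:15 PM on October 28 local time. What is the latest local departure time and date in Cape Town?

Target arrival in UTC: 6:15 PM − 5:30 = 12:45 PM on Oct 28.
Subtract 25 hours 6 minutes → departure 11:39 AM UTC on Oct 27.
Cape Town is UTC+2:00: 11:39 AM + 2:00 = 1:39 PM on Oct 27.

1:39 PM on October 27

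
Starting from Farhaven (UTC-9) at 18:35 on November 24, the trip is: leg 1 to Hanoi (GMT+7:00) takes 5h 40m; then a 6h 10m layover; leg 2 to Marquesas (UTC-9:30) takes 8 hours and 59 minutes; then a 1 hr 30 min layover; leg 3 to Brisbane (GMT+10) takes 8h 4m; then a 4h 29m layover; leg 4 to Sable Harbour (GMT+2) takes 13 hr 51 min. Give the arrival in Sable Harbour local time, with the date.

06:18 on Nov 27

Convert departure to UTC: 18:35 + 9:00 = 03:35 UTC on Nov 25.
Add 5 hours 40 minutes leg 1 → 09:15 UTC.
Add 6 hours 10 minutes layover in Hanoi → 15:25 UTC.
Add 8 hours and 59 minutes leg 2 → 00:24 UTC (Nov 26).
Add 1 hour 30 minutes layover in Marquesas → 01:54 UTC.
Add 8 hours 4 minutes leg 3 → 09:58 UTC.
Add 4 hours 29 minutes layover in Brisbane → 14:27 UTC.
Add 13 hours 51 minutes leg 4 → 04:18 UTC (Nov 27).
Sable Harbour is UTC+2:00, so local arrival = 04:18 + 2:00 = 06:18 on Nov 27.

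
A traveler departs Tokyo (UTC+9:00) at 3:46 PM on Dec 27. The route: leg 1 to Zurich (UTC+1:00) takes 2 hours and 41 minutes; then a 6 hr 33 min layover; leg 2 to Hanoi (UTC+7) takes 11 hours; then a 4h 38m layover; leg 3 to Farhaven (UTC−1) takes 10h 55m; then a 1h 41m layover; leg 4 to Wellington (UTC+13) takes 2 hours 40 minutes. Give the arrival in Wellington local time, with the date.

11:54 AM on December 29

Convert departure to UTC: 3:46 PM − 9:00 = 6:46 AM UTC on Dec 27.
Add 2 hours and 41 minutes leg 1 → 9:27 AM UTC.
Add 6 hours 33 minutes layover in Zurich → 4:00 PM UTC.
Add 11 hours leg 2 → 3:00 AM UTC (Dec 28).
Add 4 hours and 38 minutes layover in Hanoi → 7:38 AM UTC.
Add 10 hours and 55 minutes leg 3 → 6:33 PM UTC.
Add 1 hour and 41 minutes layover in Farhaven → 8:14 PM UTC.
Add 2 hours and 40 minutes leg 4 → 10:54 PM UTC.
Wellington is UTC+13:00, so local arrival = 10:54 PM + 13:00 = 11:54 AM on Dec 29.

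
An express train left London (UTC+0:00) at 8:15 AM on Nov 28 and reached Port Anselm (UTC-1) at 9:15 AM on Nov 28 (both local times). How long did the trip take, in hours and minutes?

Departure is already UTC: 8:15 AM on Nov 28.
Arrival in UTC: 9:15 AM + 1:00 = 10:15 AM on Nov 28.
Elapsed = 10:15 AM − 8:15 AM = 2 hours.

2 hours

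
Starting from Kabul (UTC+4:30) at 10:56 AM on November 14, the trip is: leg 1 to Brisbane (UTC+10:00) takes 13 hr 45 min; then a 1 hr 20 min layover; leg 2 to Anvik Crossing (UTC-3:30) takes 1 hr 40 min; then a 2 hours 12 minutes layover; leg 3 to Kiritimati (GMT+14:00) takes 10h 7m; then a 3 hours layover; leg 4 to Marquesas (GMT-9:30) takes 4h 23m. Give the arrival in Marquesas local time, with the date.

Convert departure to UTC: 10:56 AM − 4:30 = 6:26 AM UTC on Nov 14.
Add 13 hours and 45 minutes leg 1 → 8:11 PM UTC.
Add 1 hour and 20 minutes layover in Brisbane → 9:31 PM UTC.
Add 1 hour 40 minutes leg 2 → 11:11 PM UTC.
Add 2 hours 12 minutes layover in Anvik Crossing → 1:23 AM UTC (Nov 15).
Add 10 hours and 7 minutes leg 3 → 11:30 AM UTC.
Add 3 hours layover in Kiritimati → 2:30 PM UTC.
Add 4 hours 23 minutes leg 4 → 6:53 PM UTC.
Marquesas is UTC−9:30, so local arrival = 6:53 PM − 9:30 = 9:23 AM on Nov 15.

9:23 AM on Nov 15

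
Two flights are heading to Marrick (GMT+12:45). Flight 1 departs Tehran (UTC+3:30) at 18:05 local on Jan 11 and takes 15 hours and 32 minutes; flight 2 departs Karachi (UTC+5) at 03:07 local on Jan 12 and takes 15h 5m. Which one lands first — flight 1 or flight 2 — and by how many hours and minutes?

Flight 1 in UTC: 18:05 − 3:30 = 14:35 on Jan 11.
+15 hours and 32 minutes → arrive 06:07 UTC on Jan 12.
Flight 2 in UTC: 03:07 − 5:00 = 22:07 on Jan 11.
+15 hours and 5 minutes → arrive 13:12 UTC on Jan 12.
Flight 1 lands earlier by 7 hours 5 minutes.

the first, by 7 hours 5 minutes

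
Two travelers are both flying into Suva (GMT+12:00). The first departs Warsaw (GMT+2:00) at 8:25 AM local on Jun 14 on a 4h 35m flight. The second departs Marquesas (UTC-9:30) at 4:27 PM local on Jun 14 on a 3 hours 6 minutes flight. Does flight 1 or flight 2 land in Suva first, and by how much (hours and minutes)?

the first, by 18 hours 3 minutes

Flight 1 in UTC: 8:25 AM − 2:00 = 6:25 AM on Jun 14.
+4 hours and 35 minutes → arrive 11:00 AM UTC on Jun 14.
Flight 2 in UTC: 4:27 PM + 9:30 = 1:57 AM on Jun 15.
+3 hours and 6 minutes → arrive 5:03 AM UTC on Jun 15.
Flight 1 lands earlier by 18 hours 3 minutes.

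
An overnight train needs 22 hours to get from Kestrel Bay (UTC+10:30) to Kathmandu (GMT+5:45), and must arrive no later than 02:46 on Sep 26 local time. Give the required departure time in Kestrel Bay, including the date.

09:31 on September 25

Target arrival in UTC: 02:46 − 5:45 = 21:01 on Sep 25.
Subtract 22 hours → departure 23:01 UTC on Sep 24.
Kestrel Bay is UTC+10:30: 23:01 + 10:30 = 09:31 on Sep 25.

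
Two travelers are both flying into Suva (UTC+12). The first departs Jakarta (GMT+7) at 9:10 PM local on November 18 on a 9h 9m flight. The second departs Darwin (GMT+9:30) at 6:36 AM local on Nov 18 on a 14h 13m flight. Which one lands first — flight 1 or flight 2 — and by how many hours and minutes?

Flight 1 in UTC: 9:10 PM − 7:00 = 2:10 PM on Nov 18.
+9 hours 9 minutes → arrive 11:19 PM UTC on Nov 18.
Flight 2 in UTC: 6:36 AM − 9:30 = 9:06 PM on Nov 17.
+14 hours 13 minutes → arrive 11:19 AM UTC on Nov 18.
Flight 2 lands earlier by 12 hours.

the second, by 12 hours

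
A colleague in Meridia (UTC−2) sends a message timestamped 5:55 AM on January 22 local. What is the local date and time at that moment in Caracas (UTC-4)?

3:55 AM on January 22

Caracas is 2:00 behind Meridia.
Shift by the zone difference: 5:55 AM − 2:00 = 3:55 AM on Jan 22 in Caracas.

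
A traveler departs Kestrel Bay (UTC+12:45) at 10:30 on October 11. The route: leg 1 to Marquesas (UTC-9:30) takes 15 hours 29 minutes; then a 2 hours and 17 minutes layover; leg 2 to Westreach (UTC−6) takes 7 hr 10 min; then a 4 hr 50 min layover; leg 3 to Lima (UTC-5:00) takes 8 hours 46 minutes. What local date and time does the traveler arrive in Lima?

07:17 on October 12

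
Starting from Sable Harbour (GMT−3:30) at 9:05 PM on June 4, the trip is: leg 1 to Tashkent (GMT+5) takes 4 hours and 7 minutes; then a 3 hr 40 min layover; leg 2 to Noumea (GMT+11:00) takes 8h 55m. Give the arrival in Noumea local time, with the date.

4:17 AM on June 6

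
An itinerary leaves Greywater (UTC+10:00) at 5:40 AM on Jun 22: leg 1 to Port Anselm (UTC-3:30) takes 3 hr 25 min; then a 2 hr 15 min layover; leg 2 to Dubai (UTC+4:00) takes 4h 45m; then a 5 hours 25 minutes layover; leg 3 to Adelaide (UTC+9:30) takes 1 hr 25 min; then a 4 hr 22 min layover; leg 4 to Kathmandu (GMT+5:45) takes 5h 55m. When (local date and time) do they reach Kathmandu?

4:57 AM on Jun 23

Convert departure to UTC: 5:40 AM − 10:00 = 7:40 PM UTC on Jun 21.
Add 3 hours 25 minutes leg 1 → 11:05 PM UTC.
Add 2 hours 15 minutes layover in Port Anselm → 1:20 AM UTC (Jun 22).
Add 4 hours 45 minutes leg 2 → 6:05 AM UTC.
Add 5 hours 25 minutes layover in Dubai → 11:30 AM UTC.
Add 1 hour and 25 minutes leg 3 → 12:55 PM UTC.
Add 4 hours 22 minutes layover in Adelaide → 5:17 PM UTC.
Add 5 hours and 55 minutes leg 4 → 11:12 PM UTC.
Kathmandu is UTC+5:45, so local arrival = 11:12 PM + 5:45 = 4:57 AM on Jun 23.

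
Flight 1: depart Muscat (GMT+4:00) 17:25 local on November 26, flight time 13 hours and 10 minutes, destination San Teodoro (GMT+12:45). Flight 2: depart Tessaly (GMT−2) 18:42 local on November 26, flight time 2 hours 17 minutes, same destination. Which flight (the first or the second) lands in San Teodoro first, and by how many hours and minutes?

the second, by 3 hours 36 minutes

Flight 1 in UTC: 17:25 − 4:00 = 13:25 on Nov 26.
+13 hours and 10 minutes → arrive 02:35 UTC on Nov 27.
Flight 2 in UTC: 18:42 + 2:00 = 20:42 on Nov 26.
+2 hours 17 minutes → arrive 22:59 UTC on Nov 26.
Flight 2 lands earlier by 3 hours 36 minutes.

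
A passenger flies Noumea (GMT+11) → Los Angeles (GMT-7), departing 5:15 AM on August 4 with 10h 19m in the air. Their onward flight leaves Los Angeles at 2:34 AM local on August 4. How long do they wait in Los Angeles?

5 hours

Convert departure to UTC: 5:15 AM − 11:00 = 6:15 PM UTC on Aug 3.
Add 10 hours 19 minutes flight time → 4:34 AM UTC (Aug 4).
Los Angeles is UTC−7:00, so local arrival = 4:34 AM − 7:00 = 9:34 PM on Aug 3.
Layover = 2:34 AM − 9:34 PM (+1 day) = 5 hours.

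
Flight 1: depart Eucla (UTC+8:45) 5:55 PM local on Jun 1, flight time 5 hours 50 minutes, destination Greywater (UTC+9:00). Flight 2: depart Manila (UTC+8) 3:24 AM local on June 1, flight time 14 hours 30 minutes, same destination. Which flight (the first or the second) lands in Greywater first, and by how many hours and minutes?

Flight 1 in UTC: 5:55 PM − 8:45 = 9:10 AM on Jun 1.
+5 hours 50 minutes → arrive 3:00 PM UTC on Jun 1.
Flight 2 in UTC: 3:24 AM − 8:00 = 7:24 PM on May 31.
+14 hours 30 minutes → arrive 9:54 AM UTC on Jun 1.
Flight 2 lands earlier by 5 hours 6 minutes.

the second, by 5 hours 6 minutes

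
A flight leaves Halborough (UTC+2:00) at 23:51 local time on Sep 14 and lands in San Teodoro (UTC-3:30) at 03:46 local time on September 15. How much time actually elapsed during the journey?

9 hours 25 minutes

San Teodoro is 5:30 behind Halborough.
Clock-face elapsed time (ignoring zones) is 3 hours 55 minutes.
Actual elapsed = 3 hours 55 minutes + 5:30 = 9 hours 25 minutes.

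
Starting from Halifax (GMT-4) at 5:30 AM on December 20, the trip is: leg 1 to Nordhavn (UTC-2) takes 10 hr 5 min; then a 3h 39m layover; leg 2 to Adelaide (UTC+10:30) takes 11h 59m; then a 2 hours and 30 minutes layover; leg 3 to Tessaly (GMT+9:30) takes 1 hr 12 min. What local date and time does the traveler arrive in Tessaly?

Convert departure to UTC: 5:30 AM + 4:00 = 9:30 AM UTC on Dec 20.
Add 10 hours 5 minutes leg 1 → 7:35 PM UTC.
Add 3 hours 39 minutes layover in Nordhavn → 11:14 PM UTC.
Add 11 hours and 59 minutes leg 2 → 11:13 AM UTC (Dec 21).
Add 2 hours and 30 minutes layover in Adelaide → 1:43 PM UTC.
Add 1 hour and 12 minutes leg 3 → 2:55 PM UTC.
Tessaly is UTC+9:30, so local arrival = 2:55 PM + 9:30 = 12:25 AM on Dec 22.

12:25 AM on December 22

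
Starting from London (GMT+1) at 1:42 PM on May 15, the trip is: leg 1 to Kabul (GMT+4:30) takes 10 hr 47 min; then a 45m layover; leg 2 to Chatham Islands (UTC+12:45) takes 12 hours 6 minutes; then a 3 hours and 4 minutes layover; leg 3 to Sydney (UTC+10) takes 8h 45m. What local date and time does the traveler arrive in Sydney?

10:09 AM on May 17

Convert departure to UTC: 1:42 PM − 1:00 = 12:42 PM UTC on May 15.
Add 10 hours 47 minutes leg 1 → 11:29 PM UTC.
Add 45 minutes layover in Kabul → 12:14 AM UTC (May 16).
Add 12 hours 6 minutes leg 2 → 12:20 PM UTC.
Add 3 hours and 4 minutes layover in Chatham Islands → 3:24 PM UTC.
Add 8 hours and 45 minutes leg 3 → 12:09 AM UTC (May 17).
Sydney is UTC+10:00, so local arrival = 12:09 AM + 10:00 = 10:09 AM on May 17.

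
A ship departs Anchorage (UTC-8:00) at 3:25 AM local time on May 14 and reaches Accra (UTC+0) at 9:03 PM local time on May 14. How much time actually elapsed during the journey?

Accra is 8:00 ahead of Anchorage.
Clock-face elapsed time (ignoring zones) is 17 hours 38 minutes.
Actual elapsed = 17 hours 38 minutes − 8:00 = 9 hours 38 minutes.

9 hours 38 minutes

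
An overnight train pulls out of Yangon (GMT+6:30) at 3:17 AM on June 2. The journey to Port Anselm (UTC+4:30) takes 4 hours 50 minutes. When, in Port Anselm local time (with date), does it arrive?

6:07 AM on June 2

Convert departure to UTC: 3:17 AM − 6:30 = 8:47 PM UTC on Jun 1.
Add 4 hours and 50 minutes travel time → 1:37 AM UTC (Jun 2).
Port Anselm is UTC+4:30, so local arrival = 1:37 AM + 4:30 = 6:07 AM on Jun 2.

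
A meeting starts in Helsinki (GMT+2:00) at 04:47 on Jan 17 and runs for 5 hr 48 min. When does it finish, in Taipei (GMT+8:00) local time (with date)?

16:35 on January 17

Taipei is 6:00 ahead of Helsinki.
After 5 hours and 48 minutes it is 10:35 in Helsinki.
Shift by the zone difference: 10:35 + 6:00 = 16:35 on Jan 17 in Taipei.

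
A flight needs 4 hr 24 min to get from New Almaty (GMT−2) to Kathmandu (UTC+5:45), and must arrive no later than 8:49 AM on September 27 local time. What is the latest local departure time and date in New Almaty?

8:40 PM on September 26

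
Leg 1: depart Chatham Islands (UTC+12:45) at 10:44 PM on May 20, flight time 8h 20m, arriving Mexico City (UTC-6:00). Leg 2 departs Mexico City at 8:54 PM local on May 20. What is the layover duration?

Convert departure to UTC: 10:44 PM − 12:45 = 9:59 AM UTC on May 20.
Add 8 hours 20 minutes flight time → 6:19 PM UTC.
Mexico City is UTC−6:00, so local arrival = 6:19 PM − 6:00 = 12:19 PM on May 20.
Layover = 8:54 PM − 12:19 PM = 8 hours 35 minutes.

8 hours 35 minutes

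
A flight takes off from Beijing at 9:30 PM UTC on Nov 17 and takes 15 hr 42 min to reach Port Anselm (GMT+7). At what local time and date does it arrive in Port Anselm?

8:12 PM on November 18

Departure is given in UTC: 9:30 PM on Nov 17.
Add 15 hours and 42 minutes → 1:12 PM UTC (Nov 18).
Port Anselm is UTC+7:00: 1:12 PM + 7:00 = 8:12 PM on Nov 18.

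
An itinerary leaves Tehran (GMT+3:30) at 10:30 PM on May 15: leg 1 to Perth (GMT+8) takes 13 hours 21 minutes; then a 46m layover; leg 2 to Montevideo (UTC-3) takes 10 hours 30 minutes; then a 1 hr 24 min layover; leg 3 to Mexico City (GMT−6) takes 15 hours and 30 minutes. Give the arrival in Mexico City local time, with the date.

6:31 AM on May 17

Convert departure to UTC: 10:30 PM − 3:30 = 7:00 PM UTC on May 15.
Add 13 hours and 21 minutes leg 1 → 8:21 AM UTC (May 16).
Add 46 minutes layover in Perth → 9:07 AM UTC.
Add 10 hours and 30 minutes leg 2 → 7:37 PM UTC.
Add 1 hour and 24 minutes layover in Montevideo → 9:01 PM UTC.
Add 15 hours 30 minutes leg 3 → 12:31 PM UTC (May 17).
Mexico City is UTC−6:00, so local arrival = 12:31 PM − 6:00 = 6:31 AM on May 17.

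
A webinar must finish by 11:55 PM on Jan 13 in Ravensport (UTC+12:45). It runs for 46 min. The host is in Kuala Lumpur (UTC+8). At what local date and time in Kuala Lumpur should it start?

Target end time in UTC: 11:55 PM − 12:45 = 11:10 AM on Jan 13.
Subtract 46 minutes → start 10:24 AM UTC on Jan 13.
Kuala Lumpur is UTC+8:00: 10:24 AM + 8:00 = 6:24 PM on Jan 13.

6:24 PM on January 13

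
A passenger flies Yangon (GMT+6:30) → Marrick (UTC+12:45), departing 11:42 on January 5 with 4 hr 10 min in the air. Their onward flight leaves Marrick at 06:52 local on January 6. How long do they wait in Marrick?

8 hours 45 minutes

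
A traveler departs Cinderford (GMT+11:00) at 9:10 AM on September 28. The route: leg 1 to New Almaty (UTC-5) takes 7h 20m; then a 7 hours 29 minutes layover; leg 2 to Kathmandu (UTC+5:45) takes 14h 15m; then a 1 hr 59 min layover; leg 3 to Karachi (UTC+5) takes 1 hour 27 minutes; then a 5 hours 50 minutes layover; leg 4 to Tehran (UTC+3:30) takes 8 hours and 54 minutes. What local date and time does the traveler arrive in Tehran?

Convert departure to UTC: 9:10 AM − 11:00 = 10:10 PM UTC on Sep 27.
Add 7 hours and 20 minutes leg 1 → 5:30 AM UTC (Sep 28).
Add 7 hours 29 minutes layover in New Almaty → 12:59 PM UTC.
Add 14 hours 15 minutes leg 2 → 3:14 AM UTC (Sep 29).
Add 1 hour 59 minutes layover in Kathmandu → 5:13 AM UTC.
Add 1 hour and 27 minutes leg 3 → 6:40 AM UTC.
Add 5 hours and 50 minutes layover in Karachi → 12:30 PM UTC.
Add 8 hours and 54 minutes leg 4 → 9:24 PM UTC.
Tehran is UTC+3:30, so local arrival = 9:24 PM + 3:30 = 12:54 AM on Sep 30.

12:54 AM on September 30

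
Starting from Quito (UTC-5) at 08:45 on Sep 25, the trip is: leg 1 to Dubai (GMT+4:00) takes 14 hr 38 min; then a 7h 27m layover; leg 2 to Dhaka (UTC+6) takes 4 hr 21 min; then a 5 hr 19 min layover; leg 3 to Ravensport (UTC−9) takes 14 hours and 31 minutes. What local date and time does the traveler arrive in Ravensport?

03:01 on September 27

Convert departure to UTC: 08:45 + 5:00 = 13:45 UTC on Sep 25.
Add 14 hours 38 minutes leg 1 → 04:23 UTC (Sep 26).
Add 7 hours and 27 minutes layover in Dubai → 11:50 UTC.
Add 4 hours 21 minutes leg 2 → 16:11 UTC.
Add 5 hours and 19 minutes layover in Dhaka → 21:30 UTC.
Add 14 hours and 31 minutes leg 3 → 12:01 UTC (Sep 27).
Ravensport is UTC−9:00, so local arrival = 12:01 − 9:00 = 03:01 on Sep 27.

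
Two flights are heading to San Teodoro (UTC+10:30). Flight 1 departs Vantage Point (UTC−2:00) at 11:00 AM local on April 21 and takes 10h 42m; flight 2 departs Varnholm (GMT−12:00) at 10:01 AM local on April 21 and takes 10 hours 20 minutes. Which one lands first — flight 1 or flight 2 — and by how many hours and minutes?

Flight 1 in UTC: 11:00 AM + 2:00 = 1:00 PM on Apr 21.
+10 hours and 42 minutes → arrive 11:42 PM UTC on Apr 21.
Flight 2 in UTC: 10:01 AM + 12:00 = 10:01 PM on Apr 21.
+10 hours 20 minutes → arrive 8:21 AM UTC on Apr 22.
Flight 1 lands earlier by 8 hours 39 minutes.

the first, by 8 hours 39 minutes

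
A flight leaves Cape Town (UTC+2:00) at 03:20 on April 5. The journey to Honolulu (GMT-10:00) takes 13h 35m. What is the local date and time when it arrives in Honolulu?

04:55 on April 5

Convert departure to UTC: 03:20 − 2:00 = 01:20 UTC on Apr 5.
Add 13 hours 35 minutes travel time → 14:55 UTC.
Honolulu is UTC−10:00, so local arrival = 14:55 − 10:00 = 04:55 on Apr 5.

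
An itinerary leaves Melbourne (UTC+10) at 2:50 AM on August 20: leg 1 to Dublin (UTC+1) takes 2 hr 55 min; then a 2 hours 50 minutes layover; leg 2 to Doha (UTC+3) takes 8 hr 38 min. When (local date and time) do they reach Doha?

10:13 AM on Aug 20

Convert departure to UTC: 2:50 AM − 10:00 = 4:50 PM UTC on Aug 19.
Add 2 hours and 55 minutes leg 1 → 7:45 PM UTC.
Add 2 hours 50 minutes layover in Dublin → 10:35 PM UTC.
Add 8 hours and 38 minutes leg 2 → 7:13 AM UTC (Aug 20).
Doha is UTC+3:00, so local arrival = 7:13 AM + 3:00 = 10:13 AM on Aug 20.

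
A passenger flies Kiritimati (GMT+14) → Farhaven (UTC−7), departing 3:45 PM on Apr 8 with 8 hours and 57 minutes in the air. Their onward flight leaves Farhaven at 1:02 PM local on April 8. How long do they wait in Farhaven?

Convert departure to UTC: 3:45 PM − 14:00 = 1:45 AM UTC on Apr 8.
Add 8 hours and 57 minutes flight time → 10:42 AM UTC.
Farhaven is UTC−7:00, so local arrival = 10:42 AM − 7:00 = 3:42 AM on Apr 8.
Layover = 1:02 PM − 3:42 AM = 9 hours 20 minutes.

9 hours 20 minutes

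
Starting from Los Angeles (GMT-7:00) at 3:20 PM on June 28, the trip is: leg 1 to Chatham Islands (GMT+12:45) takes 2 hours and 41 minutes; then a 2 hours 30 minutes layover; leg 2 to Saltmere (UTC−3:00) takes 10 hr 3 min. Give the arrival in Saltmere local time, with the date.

Convert departure to UTC: 3:20 PM + 7:00 = 10:20 PM UTC on Jun 28.
Add 2 hours and 41 minutes leg 1 → 1:01 AM UTC (Jun 29).
Add 2 hours and 30 minutes layover in Chatham Islands → 3:31 AM UTC.
Add 10 hours 3 minutes leg 2 → 1:34 PM UTC.
Saltmere is UTC−3:00, so local arrival = 1:34 PM − 3:00 = 10:34 AM on Jun 29.

10:34 AM on June 29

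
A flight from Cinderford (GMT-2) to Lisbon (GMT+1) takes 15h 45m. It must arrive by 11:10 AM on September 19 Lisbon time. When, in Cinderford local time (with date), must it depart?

Target arrival in UTC: 11:10 AM − 1:00 = 10:10 AM on Sep 19.
Subtract 15 hours and 45 minutes → departure 6:25 PM UTC on Sep 18.
Cinderford is UTC−2:00: 6:25 PM − 2:00 = 4:25 PM on Sep 18.

4:25 PM on Sep 18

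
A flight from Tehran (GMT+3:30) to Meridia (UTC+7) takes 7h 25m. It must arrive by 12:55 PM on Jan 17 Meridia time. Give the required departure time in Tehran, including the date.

Target arrival in UTC: 12:55 PM − 7:00 = 5:55 AM on Jan 17.
Subtract 7 hours and 25 minutes → departure 10:30 PM UTC on Jan 16.
Tehran is UTC+3:30: 10:30 PM + 3:30 = 2:00 AM on Jan 17.

2:00 AM on January 17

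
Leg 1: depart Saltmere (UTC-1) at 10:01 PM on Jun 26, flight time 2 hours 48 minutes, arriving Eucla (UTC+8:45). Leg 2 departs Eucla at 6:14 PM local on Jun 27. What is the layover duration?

7 hours 40 minutes

Convert departure to UTC: 10:01 PM + 1:00 = 11:01 PM UTC on Jun 26.
Add 2 hours and 48 minutes flight time → 1:49 AM UTC (Jun 27).
Eucla is UTC+8:45, so local arrival = 1:49 AM + 8:45 = 10:34 AM on Jun 27.
Layover = 6:14 PM − 10:34 AM = 7 hours 40 minutes.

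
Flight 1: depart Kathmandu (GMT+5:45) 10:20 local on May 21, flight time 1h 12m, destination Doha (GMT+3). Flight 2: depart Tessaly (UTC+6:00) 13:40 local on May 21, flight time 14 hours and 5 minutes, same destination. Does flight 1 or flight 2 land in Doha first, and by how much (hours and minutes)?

the first, by 15 hours 58 minutes

Flight 1 in UTC: 10:20 − 5:45 = 04:35 on May 21.
+1 hour 12 minutes → arrive 05:47 UTC on May 21.
Flight 2 in UTC: 13:40 − 6:00 = 07:40 on May 21.
+14 hours and 5 minutes → arrive 21:45 UTC on May 21.
Flight 1 lands earlier by 15 hours 58 minutes.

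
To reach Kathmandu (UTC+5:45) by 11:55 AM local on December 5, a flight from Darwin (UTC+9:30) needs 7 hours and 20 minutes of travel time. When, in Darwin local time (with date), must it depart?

Target arrival in UTC: 11:55 AM − 5:45 = 6:10 AM on Dec 5.
Subtract 7 hours 20 minutes → departure 10:50 PM UTC on Dec 4.
Darwin is UTC+9:30: 10:50 PM + 9:30 = 8:20 AM on Dec 5.

8:20 AM on December 5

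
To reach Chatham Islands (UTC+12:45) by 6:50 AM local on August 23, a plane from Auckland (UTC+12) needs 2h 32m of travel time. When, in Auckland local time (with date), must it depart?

3:33 AM on August 23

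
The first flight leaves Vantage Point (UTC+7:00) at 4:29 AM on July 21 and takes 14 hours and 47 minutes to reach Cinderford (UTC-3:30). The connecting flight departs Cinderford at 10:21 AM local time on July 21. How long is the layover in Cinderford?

Convert departure to UTC: 4:29 AM − 7:00 = 9:29 PM UTC on Jul 20.
Add 14 hours and 47 minutes flight time → 12:16 PM UTC (Jul 21).
Cinderford is UTC−3:30, so local arrival = 12:16 PM − 3:30 = 8:46 AM on Jul 21.
Layover = 10:21 AM − 8:46 AM = 1 hour 35 minutes.

1 hour 35 minutes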